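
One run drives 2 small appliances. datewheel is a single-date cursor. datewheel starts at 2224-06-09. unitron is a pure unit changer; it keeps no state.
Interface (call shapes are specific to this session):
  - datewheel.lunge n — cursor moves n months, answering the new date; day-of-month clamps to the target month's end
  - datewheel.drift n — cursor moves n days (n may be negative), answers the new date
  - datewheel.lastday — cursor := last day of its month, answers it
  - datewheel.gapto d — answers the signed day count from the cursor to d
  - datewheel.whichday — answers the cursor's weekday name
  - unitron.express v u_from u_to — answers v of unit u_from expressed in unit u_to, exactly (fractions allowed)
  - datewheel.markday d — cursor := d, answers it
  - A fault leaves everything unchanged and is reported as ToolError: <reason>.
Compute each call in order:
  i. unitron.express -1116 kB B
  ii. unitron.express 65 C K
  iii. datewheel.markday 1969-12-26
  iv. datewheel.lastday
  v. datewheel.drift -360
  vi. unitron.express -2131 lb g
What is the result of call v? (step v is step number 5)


# 1. unitron.express(v=-1116, u_from=kB, u_to=B) == -1116000
# 2. unitron.express(v=65, u_from=C, u_to=K) == 6763/20
# 3. datewheel.markday(d=1969-12-26) == 1969-12-26
# 4. datewheel.lastday() == 1969-12-31
# 5. datewheel.drift(n=-360) == 1969-01-05
# 6. unitron.express(v=-2131, u_from=lb, u_to=g) == -96660534047/100000

Answer: 1969-01-05


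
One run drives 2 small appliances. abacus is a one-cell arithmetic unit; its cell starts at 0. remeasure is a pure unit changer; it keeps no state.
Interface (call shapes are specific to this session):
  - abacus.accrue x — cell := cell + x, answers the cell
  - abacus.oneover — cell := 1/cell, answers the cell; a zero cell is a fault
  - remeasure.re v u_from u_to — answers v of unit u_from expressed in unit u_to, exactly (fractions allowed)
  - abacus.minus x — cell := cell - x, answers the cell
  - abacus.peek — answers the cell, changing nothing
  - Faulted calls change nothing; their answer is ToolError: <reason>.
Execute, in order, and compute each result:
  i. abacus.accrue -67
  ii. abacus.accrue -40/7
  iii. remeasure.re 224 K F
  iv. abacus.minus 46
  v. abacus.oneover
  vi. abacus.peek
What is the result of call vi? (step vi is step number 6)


Answer: -7/831

Derivation:
I call abacus.accrue(x='-67'), — result: -67.
I try abacus.accrue(x='-40/7'), — result: -509/7.
I call remeasure.re(v='224', u_from='K', u_to='F'), and observe -5647/100.
Invoking abacus.minus(x='46'), and get -831/7.
Invoking abacus.oneover, which returns -7/831.
Then abacus.peek, which returns -7/831.


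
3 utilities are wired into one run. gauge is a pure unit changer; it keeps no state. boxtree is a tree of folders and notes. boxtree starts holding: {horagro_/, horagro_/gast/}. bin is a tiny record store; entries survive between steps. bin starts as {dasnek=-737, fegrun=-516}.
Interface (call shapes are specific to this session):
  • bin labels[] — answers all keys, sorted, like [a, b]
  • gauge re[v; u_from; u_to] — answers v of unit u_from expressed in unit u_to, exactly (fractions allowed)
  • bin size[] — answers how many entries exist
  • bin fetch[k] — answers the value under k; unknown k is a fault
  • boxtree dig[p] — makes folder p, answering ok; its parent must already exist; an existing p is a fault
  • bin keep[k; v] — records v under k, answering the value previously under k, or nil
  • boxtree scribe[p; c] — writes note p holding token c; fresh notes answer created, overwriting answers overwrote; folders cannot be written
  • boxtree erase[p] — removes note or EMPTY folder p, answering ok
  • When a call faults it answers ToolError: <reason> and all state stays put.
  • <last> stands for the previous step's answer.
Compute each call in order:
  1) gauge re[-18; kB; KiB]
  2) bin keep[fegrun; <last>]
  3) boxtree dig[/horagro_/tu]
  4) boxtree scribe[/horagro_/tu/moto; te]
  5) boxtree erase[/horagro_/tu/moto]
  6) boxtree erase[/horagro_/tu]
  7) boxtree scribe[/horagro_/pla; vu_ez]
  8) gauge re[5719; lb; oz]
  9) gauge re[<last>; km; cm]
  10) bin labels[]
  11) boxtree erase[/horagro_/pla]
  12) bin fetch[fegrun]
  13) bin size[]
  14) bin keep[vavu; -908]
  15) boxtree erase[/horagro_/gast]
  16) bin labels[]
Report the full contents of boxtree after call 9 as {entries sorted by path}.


% gauge re(v→-18, u_from→kB, u_to→KiB) => -1125/64
% bin keep(k→fegrun, v→<last>) => -516
% boxtree dig(p→/horagro_/tu) => ok
% boxtree scribe(p→/horagro_/tu/moto, c→te) => created
% boxtree erase(p→/horagro_/tu/moto) => ok
% boxtree erase(p→/horagro_/tu) => ok
% boxtree scribe(p→/horagro_/pla, c→vu_ez) => created
% gauge re(v→5719, u_from→lb, u_to→oz) => 91504
% gauge re(v→<last>, u_from→km, u_to→cm) => 9150400000
% bin labels() => [dasnek, fegrun]
% boxtree erase(p→/horagro_/pla) => ok
% bin fetch(k→fegrun) => -1125/64
% bin size() => 2
% bin keep(k→vavu, v→-908) => nil
% boxtree erase(p→/horagro_/gast) => ok
% bin labels() => [dasnek, fegrun, vavu]

Answer: {horagro_/, horagro_/gast/, horagro_/pla=vu_ez}


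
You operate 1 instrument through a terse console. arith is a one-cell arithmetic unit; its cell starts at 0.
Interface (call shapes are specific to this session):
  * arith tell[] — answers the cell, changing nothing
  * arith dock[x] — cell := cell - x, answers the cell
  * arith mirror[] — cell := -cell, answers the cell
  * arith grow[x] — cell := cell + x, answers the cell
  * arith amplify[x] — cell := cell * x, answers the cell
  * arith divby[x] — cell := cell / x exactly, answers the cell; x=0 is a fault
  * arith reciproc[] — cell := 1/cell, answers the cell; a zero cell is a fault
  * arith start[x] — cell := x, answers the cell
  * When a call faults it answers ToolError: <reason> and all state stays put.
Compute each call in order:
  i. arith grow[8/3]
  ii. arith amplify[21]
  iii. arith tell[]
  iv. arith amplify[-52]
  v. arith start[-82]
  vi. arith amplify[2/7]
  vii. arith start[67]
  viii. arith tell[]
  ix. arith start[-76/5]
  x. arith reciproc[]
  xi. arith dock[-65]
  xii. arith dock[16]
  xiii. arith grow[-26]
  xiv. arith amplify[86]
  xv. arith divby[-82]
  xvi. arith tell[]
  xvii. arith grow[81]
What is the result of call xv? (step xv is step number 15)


I invoke arith grow on x: 8/3, giving 8/3.
Then arith amplify on x: 21, and see 56.
I call arith tell, and get 56.
Then arith amplify on x: -52, yielding -2912.
Calling arith start on x: -82, yielding -82.
Now I run arith amplify on x: 2/7, giving -164/7.
I invoke arith start on x: 67, and get 67.
I use arith tell, — result: 67.
Next I call arith start on x: -76/5, and get -76/5.
Using arith reciproc(), yielding -5/76.
I call arith dock on x: -65, → 4935/76.
Now I run arith dock on x: 16, — result: 3719/76.
Using arith grow on x: -26: 1743/76.
I use arith amplify on x: 86, and observe 74949/38.
Now I run arith divby on x: -82, and get -74949/3116.
Calling arith tell, and observe -74949/3116.
I try arith grow on x: 81, → 177447/3116.

Answer: -74949/3116


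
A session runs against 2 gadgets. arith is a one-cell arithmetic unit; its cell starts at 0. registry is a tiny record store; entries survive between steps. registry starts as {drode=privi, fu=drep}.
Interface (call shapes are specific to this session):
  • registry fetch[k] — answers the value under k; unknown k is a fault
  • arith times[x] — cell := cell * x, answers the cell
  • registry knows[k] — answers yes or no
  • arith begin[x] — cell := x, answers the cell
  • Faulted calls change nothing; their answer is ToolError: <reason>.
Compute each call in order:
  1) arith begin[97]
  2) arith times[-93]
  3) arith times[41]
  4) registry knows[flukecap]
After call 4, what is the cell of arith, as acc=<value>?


Answer: acc=-369861

Derivation:
==> arith begin(97)
<== 97
==> arith times(-93)
<== -9021
==> arith times(41)
<== -369861
==> registry knows(flukecap)
<== no


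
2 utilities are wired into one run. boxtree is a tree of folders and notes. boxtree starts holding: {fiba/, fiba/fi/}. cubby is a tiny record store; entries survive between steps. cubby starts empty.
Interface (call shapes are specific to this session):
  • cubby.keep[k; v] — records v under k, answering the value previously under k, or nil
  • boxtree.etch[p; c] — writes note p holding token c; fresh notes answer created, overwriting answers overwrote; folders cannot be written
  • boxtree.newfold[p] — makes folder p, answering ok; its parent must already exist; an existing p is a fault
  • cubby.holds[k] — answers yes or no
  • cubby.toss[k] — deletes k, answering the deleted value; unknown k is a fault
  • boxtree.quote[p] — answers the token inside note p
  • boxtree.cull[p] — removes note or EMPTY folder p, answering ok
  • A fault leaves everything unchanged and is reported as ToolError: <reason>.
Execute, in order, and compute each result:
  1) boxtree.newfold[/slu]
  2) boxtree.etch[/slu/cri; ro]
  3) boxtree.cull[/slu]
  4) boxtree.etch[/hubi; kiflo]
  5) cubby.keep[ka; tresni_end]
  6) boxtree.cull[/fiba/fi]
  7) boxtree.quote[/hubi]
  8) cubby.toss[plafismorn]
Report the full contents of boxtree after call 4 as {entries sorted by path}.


==> boxtree.newfold(p='/slu')
<== ok
==> boxtree.etch(p='/slu/cri', c='ro')
<== created
==> boxtree.cull(p='/slu')
<== ToolError: not empty
==> boxtree.etch(p='/hubi', c='kiflo')
<== created
==> cubby.keep(k='ka', v='tresni_end')
<== nil
==> boxtree.cull(p='/fiba/fi')
<== ok
==> boxtree.quote(p='/hubi')
<== kiflo
==> cubby.toss(k='plafismorn')
<== ToolError: no such key plafismorn

Answer: {fiba/, fiba/fi/, hubi=kiflo, slu/, slu/cri=ro}


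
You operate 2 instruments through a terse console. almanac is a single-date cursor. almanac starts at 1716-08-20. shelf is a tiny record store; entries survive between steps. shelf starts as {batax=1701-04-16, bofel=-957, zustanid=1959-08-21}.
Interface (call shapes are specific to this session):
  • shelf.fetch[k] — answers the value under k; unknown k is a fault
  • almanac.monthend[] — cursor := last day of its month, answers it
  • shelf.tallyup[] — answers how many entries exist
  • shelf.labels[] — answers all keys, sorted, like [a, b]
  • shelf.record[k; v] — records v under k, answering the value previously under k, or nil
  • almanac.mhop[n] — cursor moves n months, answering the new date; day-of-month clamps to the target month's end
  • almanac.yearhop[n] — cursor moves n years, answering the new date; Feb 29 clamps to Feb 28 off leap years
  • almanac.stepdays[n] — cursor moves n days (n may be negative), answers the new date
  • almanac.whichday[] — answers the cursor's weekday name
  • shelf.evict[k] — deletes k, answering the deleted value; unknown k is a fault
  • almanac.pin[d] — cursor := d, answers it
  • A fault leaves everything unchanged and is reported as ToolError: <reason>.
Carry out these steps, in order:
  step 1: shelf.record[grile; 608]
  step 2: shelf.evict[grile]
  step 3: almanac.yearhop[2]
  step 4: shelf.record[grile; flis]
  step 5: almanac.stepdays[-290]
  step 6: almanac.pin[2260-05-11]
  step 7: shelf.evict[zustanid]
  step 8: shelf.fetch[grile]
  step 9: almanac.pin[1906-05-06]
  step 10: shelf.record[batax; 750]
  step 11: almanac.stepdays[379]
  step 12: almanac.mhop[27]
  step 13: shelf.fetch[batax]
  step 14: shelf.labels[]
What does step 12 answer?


;; shelf.record(k→grile, v→608) => nil
;; shelf.evict(k→grile) => 608
;; almanac.yearhop(n→2) => 1718-08-20
;; shelf.record(k→grile, v→flis) => nil
;; almanac.stepdays(n→-290) => 1717-11-03
;; almanac.pin(d→2260-05-11) => 2260-05-11
;; shelf.evict(k→zustanid) => 1959-08-21
;; shelf.fetch(k→grile) => flis
;; almanac.pin(d→1906-05-06) => 1906-05-06
;; shelf.record(k→batax, v→750) => 1701-04-16
;; almanac.stepdays(n→379) => 1907-05-20
;; almanac.mhop(n→27) => 1909-08-20
;; shelf.fetch(k→batax) => 750
;; shelf.labels() => [batax, bofel, grile]

Answer: 1909-08-20


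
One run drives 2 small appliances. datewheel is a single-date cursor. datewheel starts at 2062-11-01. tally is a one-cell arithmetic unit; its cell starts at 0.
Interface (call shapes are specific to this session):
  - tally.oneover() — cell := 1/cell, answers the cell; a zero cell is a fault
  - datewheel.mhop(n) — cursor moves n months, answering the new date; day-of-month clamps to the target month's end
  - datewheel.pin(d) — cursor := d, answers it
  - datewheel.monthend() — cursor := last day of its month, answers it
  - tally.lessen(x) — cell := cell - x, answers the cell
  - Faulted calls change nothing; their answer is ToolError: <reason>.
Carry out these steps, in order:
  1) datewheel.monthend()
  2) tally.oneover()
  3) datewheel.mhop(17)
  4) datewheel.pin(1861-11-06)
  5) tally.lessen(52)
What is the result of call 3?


Then datewheel.monthend, which returns 2062-11-30.
Then tally.oneover, which returns ToolError: reciprocal of zero.
Calling datewheel.mhop on n='17', giving 2064-04-30.
Calling datewheel.pin on d='1861-11-06', → 1861-11-06.
Then tally.lessen on x='52', — result: -52.

Answer: 2064-04-30


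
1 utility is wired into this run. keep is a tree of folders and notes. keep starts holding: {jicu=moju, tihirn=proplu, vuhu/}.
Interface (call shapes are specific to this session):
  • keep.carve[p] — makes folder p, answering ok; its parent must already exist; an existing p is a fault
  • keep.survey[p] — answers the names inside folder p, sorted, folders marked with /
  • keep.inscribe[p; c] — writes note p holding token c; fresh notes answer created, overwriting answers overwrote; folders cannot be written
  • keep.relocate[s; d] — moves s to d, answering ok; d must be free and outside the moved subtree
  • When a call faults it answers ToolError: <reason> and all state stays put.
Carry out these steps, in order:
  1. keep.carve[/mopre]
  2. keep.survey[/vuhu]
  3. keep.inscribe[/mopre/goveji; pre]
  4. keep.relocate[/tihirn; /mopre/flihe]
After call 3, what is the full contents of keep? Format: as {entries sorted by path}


·→ keep.carve(p: /mopre)
·← ok
·→ keep.survey(p: /vuhu)
·← []
·→ keep.inscribe(p: /mopre/goveji, c: pre)
·← created
·→ keep.relocate(s: /tihirn, d: /mopre/flihe)
·← ok

Answer: {jicu=moju, mopre/, mopre/goveji=pre, tihirn=proplu, vuhu/}


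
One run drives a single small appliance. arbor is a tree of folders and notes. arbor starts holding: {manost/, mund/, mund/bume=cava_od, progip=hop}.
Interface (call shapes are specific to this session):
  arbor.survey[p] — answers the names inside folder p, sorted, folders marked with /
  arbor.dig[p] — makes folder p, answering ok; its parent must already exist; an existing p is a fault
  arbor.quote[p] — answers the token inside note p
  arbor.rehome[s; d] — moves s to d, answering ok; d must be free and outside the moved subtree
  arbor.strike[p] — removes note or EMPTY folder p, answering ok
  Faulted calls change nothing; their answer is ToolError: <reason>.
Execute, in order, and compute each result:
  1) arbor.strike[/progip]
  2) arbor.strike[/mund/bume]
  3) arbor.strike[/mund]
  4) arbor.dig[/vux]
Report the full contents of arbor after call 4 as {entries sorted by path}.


==> strike(p: /progip)
<== ok
==> strike(p: /mund/bume)
<== ok
==> strike(p: /mund)
<== ok
==> dig(p: /vux)
<== ok

Answer: {manost/, vux/}


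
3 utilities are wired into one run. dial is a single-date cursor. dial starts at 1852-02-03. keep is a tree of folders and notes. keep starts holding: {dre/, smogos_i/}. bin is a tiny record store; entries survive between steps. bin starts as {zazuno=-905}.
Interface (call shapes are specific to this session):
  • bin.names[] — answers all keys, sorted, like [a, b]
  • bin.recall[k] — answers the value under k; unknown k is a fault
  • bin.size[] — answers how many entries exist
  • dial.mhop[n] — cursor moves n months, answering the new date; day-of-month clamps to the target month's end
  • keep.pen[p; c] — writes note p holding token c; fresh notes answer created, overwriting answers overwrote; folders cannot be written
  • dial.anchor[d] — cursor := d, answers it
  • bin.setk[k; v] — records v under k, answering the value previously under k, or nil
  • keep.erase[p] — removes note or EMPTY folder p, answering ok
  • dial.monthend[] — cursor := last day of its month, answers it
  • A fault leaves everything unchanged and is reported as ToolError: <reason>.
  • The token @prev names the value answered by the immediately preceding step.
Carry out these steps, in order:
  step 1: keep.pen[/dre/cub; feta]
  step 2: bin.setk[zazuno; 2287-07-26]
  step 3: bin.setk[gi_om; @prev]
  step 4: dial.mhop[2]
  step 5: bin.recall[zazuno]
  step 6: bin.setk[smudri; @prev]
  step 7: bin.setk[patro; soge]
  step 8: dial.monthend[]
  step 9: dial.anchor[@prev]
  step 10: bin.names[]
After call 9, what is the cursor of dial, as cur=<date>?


// keep.pen(/dre/cub, feta) -> created
// bin.setk(zazuno, 2287-07-26) -> -905
// bin.setk(gi_om, @prev) -> nil
// dial.mhop(2) -> 1852-04-03
// bin.recall(zazuno) -> 2287-07-26
// bin.setk(smudri, @prev) -> nil
// bin.setk(patro, soge) -> nil
// dial.monthend() -> 1852-04-30
// dial.anchor(@prev) -> 1852-04-30
// bin.names() -> [gi_om, patro, smudri, zazuno]

Answer: cur=1852-04-30


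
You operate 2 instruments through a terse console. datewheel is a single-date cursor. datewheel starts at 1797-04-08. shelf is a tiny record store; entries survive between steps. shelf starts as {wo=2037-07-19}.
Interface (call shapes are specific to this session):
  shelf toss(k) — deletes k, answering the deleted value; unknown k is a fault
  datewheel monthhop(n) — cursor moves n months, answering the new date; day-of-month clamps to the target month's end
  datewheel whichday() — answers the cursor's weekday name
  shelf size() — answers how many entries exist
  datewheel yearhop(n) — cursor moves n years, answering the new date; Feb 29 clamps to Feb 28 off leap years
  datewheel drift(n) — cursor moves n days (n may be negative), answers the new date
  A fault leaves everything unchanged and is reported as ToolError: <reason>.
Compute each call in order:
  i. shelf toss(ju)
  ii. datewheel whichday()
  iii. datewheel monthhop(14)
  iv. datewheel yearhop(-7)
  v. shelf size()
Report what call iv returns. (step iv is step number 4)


Answer: 1791-06-08

Derivation:
! 1. shelf toss(ju) => ToolError: no such key ju
! 2. datewheel whichday() => Saturday
! 3. datewheel monthhop(14) => 1798-06-08
! 4. datewheel yearhop(-7) => 1791-06-08
! 5. shelf size() => 1


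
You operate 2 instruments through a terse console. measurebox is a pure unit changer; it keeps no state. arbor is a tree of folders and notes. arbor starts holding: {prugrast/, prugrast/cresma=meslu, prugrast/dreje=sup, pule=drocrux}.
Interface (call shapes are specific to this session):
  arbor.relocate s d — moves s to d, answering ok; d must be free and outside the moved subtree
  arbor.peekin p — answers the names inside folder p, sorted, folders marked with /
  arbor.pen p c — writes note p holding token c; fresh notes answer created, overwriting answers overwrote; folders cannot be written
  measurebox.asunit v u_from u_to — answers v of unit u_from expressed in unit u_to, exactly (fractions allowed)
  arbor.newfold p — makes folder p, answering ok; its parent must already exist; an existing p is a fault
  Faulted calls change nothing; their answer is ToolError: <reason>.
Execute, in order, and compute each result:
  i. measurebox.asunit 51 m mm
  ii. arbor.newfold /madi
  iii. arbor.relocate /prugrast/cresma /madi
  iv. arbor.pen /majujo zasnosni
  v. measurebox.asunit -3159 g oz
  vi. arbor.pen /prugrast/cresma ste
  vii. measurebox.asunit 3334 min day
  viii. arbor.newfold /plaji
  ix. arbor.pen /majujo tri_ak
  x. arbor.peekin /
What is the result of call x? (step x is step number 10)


Invoking measurebox.asunit using v='51', u_from='m', u_to='mm', and observe 51000.
Now I run arbor.newfold using p='/madi', yielding ok.
Invoking arbor.relocate using s='/prugrast/cresma', d='/madi', and observe ToolError: exists.
I call arbor.pen using p='/majujo', c='zasnosni', and get created.
I invoke measurebox.asunit using v='-3159', u_from='g', u_to='oz', and see -5054400000/45359237.
Using arbor.pen using p='/prugrast/cresma', c='ste', → overwrote.
Calling measurebox.asunit using v='3334', u_from='min', u_to='day', and observe 1667/720.
Using arbor.newfold using p='/plaji', and observe ok.
I use arbor.pen using p='/majujo', c='tri_ak', and get overwrote.
Invoking arbor.peekin using p='/': [madi/, majujo, plaji/, prugrast/, pule].

Answer: [madi/, majujo, plaji/, prugrast/, pule]


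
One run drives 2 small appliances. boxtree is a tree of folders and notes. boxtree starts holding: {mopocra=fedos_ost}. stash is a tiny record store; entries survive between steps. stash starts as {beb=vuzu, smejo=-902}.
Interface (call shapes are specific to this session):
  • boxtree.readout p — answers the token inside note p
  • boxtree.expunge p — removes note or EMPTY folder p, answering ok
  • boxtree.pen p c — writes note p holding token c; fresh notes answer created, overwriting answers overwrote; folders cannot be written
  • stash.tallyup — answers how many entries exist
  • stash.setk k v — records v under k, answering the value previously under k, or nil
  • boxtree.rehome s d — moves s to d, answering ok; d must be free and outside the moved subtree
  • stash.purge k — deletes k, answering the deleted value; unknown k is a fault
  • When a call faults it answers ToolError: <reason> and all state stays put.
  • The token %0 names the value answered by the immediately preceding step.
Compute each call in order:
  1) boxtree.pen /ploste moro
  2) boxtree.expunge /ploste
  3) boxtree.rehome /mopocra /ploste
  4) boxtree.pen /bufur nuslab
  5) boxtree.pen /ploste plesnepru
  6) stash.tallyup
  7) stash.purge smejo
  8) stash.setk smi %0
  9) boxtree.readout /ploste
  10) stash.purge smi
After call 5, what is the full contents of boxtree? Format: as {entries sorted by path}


~$ boxtree.pen p: /ploste c: moro
  created
~$ boxtree.expunge p: /ploste
  ok
~$ boxtree.rehome s: /mopocra d: /ploste
  ok
~$ boxtree.pen p: /bufur c: nuslab
  created
~$ boxtree.pen p: /ploste c: plesnepru
  overwrote
~$ stash.tallyup
  2
~$ stash.purge k: smejo
  -902
~$ stash.setk k: smi v: %0
  nil
~$ boxtree.readout p: /ploste
  plesnepru
~$ stash.purge k: smi
  -902

Answer: {bufur=nuslab, ploste=plesnepru}


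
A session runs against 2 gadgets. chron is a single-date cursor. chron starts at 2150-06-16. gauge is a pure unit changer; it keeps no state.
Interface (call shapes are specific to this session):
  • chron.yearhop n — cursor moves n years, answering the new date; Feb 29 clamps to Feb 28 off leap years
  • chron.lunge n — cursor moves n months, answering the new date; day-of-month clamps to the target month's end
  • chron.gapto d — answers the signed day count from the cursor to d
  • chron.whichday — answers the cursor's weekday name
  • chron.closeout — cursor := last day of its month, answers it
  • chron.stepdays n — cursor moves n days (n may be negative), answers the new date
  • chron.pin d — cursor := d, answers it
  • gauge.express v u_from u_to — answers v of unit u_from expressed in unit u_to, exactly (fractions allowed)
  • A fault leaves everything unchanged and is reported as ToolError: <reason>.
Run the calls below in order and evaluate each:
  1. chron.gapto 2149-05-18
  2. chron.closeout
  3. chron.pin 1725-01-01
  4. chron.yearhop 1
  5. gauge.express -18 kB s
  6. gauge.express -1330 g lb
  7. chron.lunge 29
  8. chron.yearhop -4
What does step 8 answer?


>>> gapto d→2149-05-18
= -394
>>> closeout
= 2150-06-30
>>> pin d→1725-01-01
= 1725-01-01
>>> yearhop n→1
= 1726-01-01
>>> express v→-18 u_from→kB u_to→s
= ToolError: incompatible units
>>> express v→-1330 u_from→g u_to→lb
= -19000000/6479891
>>> lunge n→29
= 1728-06-01
>>> yearhop n→-4
= 1724-06-01

Answer: 1724-06-01


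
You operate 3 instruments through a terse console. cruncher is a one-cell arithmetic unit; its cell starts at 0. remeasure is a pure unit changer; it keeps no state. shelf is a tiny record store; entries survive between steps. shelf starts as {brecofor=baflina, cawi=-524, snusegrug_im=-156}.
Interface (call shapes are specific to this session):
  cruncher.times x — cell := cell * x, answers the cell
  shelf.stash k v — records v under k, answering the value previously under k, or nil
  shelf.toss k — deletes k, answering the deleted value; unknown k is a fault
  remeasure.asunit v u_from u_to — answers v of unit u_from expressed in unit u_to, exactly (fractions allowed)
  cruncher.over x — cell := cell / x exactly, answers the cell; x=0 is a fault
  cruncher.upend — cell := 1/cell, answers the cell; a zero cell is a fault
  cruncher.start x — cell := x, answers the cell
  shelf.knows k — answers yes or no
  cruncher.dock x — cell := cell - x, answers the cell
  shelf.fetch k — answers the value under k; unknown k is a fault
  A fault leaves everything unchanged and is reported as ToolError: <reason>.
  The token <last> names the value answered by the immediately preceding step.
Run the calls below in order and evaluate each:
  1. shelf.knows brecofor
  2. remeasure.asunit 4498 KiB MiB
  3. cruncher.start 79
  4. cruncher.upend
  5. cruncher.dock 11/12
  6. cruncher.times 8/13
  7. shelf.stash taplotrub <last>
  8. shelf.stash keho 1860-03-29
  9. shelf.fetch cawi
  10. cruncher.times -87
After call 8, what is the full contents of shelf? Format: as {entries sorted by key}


CALL knows[k→brecofor]
RET  yes
CALL asunit[v→4498; u_from→KiB; u_to→MiB]
RET  2249/512
CALL start[x→79]
RET  79
CALL upend[]
RET  1/79
CALL dock[x→11/12]
RET  -857/948
CALL times[x→8/13]
RET  -1714/3081
CALL stash[k→taplotrub; v→<last>]
RET  nil
CALL stash[k→keho; v→1860-03-29]
RET  nil
CALL fetch[k→cawi]
RET  -524
CALL times[x→-87]
RET  49706/1027

Answer: {brecofor=baflina, cawi=-524, keho=1860-03-29, snusegrug_im=-156, taplotrub=-1714/3081}


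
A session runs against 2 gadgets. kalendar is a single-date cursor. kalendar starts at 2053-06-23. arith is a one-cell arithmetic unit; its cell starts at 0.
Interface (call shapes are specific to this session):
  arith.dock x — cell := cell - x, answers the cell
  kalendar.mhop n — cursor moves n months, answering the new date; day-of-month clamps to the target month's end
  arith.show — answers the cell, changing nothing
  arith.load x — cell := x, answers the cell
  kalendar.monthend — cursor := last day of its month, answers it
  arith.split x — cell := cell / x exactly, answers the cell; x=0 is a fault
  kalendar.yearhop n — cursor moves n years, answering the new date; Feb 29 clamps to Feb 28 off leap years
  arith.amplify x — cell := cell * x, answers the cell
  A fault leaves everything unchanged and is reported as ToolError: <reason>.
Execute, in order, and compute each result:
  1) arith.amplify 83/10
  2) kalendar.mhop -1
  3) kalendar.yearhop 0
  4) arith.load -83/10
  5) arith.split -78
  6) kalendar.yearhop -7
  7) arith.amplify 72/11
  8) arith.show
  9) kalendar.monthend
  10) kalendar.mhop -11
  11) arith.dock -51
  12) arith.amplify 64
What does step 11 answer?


Answer: 36963/715

Derivation:
// 1. amplify(x→83/10) ~> 0
// 2. mhop(n→-1) ~> 2053-05-23
// 3. yearhop(n→0) ~> 2053-05-23
// 4. load(x→-83/10) ~> -83/10
// 5. split(x→-78) ~> 83/780
// 6. yearhop(n→-7) ~> 2046-05-23
// 7. amplify(x→72/11) ~> 498/715
// 8. show() ~> 498/715
// 9. monthend() ~> 2046-05-31
// 10. mhop(n→-11) ~> 2045-06-30
// 11. dock(x→-51) ~> 36963/715
// 12. amplify(x→64) ~> 2365632/715


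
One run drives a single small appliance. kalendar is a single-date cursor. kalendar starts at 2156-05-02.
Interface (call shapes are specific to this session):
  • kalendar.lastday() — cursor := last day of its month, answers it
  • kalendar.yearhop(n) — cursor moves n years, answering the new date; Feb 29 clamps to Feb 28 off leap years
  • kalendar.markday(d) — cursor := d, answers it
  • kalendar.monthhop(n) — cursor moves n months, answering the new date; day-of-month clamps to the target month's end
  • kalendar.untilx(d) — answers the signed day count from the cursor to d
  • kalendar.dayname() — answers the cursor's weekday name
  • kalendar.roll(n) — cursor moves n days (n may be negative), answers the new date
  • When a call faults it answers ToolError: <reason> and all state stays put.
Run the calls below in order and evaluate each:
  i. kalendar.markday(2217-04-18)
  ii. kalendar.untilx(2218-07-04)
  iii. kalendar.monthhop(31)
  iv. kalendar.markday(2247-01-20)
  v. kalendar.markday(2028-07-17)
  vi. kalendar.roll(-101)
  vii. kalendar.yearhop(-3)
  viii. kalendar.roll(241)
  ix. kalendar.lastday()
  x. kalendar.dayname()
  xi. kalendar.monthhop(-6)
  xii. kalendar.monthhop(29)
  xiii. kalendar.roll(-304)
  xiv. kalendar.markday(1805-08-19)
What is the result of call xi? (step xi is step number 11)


Answer: 2025-06-30

Derivation:
Next I call markday passing d: 2217-04-18, — result: 2217-04-18.
Calling untilx passing d: 2218-07-04, and get 442.
Invoking monthhop passing n: 31, and get 2219-11-18.
Using markday passing d: 2247-01-20, and get 2247-01-20.
I run markday passing d: 2028-07-17, → 2028-07-17.
Invoking roll passing n: -101, → 2028-04-07.
Next I call yearhop passing n: -3, and observe 2025-04-07.
I call roll passing n: 241, and get 2025-12-04.
Using lastday(): 2025-12-31.
Next I call dayname(), giving Wednesday.
Now I run monthhop passing n: -6, which returns 2025-06-30.
I use monthhop passing n: 29, yielding 2027-11-30.
I call roll passing n: -304, and see 2027-01-30.
I try markday passing d: 1805-08-19, yielding 1805-08-19.


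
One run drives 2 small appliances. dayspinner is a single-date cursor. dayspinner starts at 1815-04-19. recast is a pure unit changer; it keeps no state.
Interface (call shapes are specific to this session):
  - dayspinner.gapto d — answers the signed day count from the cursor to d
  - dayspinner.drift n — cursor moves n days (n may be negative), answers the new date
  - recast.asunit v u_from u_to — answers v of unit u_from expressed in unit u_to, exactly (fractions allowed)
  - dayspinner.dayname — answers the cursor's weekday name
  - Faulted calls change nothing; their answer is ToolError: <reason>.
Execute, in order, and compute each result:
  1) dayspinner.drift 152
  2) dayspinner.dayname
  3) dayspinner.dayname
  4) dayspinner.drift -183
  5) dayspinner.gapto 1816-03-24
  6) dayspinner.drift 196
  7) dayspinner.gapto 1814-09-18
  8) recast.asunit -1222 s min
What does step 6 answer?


Answer: 1815-10-01

Derivation:
[in] dayspinner.drift n=152
  1815-09-18
[in] dayspinner.dayname
  Monday
[in] dayspinner.dayname
  Monday
[in] dayspinner.drift n=-183
  1815-03-19
[in] dayspinner.gapto d=1816-03-24
  371
[in] dayspinner.drift n=196
  1815-10-01
[in] dayspinner.gapto d=1814-09-18
  -378
[in] recast.asunit v=-1222 u_from=s u_to=min
  -611/30


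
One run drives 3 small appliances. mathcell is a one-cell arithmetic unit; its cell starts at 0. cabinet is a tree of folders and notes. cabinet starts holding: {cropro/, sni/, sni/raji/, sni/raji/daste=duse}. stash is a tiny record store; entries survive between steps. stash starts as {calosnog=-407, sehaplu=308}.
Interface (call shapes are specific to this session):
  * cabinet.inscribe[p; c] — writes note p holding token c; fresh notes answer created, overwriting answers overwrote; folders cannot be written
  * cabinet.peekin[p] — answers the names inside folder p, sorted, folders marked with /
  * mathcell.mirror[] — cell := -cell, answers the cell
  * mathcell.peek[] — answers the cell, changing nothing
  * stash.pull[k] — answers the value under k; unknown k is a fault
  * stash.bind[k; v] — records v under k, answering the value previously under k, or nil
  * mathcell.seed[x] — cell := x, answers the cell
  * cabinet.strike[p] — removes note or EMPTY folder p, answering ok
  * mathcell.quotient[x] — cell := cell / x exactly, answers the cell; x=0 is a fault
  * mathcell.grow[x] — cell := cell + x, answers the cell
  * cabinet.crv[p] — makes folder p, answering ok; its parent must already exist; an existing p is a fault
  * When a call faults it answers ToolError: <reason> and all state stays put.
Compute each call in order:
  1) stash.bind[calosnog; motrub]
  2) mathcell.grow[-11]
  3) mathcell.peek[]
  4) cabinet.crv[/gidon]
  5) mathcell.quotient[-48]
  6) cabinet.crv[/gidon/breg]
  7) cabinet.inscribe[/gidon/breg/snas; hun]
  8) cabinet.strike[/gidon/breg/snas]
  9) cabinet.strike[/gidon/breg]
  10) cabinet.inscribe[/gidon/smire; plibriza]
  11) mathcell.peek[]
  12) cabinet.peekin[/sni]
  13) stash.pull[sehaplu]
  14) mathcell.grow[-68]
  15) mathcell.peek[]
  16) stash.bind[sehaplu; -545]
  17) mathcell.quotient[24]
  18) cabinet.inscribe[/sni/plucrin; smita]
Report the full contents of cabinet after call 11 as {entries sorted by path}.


Answer: {cropro/, gidon/, gidon/smire=plibriza, sni/, sni/raji/, sni/raji/daste=duse}

Derivation:
>>> stash.bind k='calosnog' v='motrub'
= -407
>>> mathcell.grow x='-11'
= -11
>>> mathcell.peek
= -11
>>> cabinet.crv p='/gidon'
= ok
>>> mathcell.quotient x='-48'
= 11/48
>>> cabinet.crv p='/gidon/breg'
= ok
>>> cabinet.inscribe p='/gidon/breg/snas' c='hun'
= created
>>> cabinet.strike p='/gidon/breg/snas'
= ok
>>> cabinet.strike p='/gidon/breg'
= ok
>>> cabinet.inscribe p='/gidon/smire' c='plibriza'
= created
>>> mathcell.peek
= 11/48
>>> cabinet.peekin p='/sni'
= [raji/]
>>> stash.pull k='sehaplu'
= 308
>>> mathcell.grow x='-68'
= -3253/48
>>> mathcell.peek
= -3253/48
>>> stash.bind k='sehaplu' v='-545'
= 308
>>> mathcell.quotient x='24'
= -3253/1152
>>> cabinet.inscribe p='/sni/plucrin' c='smita'
= created


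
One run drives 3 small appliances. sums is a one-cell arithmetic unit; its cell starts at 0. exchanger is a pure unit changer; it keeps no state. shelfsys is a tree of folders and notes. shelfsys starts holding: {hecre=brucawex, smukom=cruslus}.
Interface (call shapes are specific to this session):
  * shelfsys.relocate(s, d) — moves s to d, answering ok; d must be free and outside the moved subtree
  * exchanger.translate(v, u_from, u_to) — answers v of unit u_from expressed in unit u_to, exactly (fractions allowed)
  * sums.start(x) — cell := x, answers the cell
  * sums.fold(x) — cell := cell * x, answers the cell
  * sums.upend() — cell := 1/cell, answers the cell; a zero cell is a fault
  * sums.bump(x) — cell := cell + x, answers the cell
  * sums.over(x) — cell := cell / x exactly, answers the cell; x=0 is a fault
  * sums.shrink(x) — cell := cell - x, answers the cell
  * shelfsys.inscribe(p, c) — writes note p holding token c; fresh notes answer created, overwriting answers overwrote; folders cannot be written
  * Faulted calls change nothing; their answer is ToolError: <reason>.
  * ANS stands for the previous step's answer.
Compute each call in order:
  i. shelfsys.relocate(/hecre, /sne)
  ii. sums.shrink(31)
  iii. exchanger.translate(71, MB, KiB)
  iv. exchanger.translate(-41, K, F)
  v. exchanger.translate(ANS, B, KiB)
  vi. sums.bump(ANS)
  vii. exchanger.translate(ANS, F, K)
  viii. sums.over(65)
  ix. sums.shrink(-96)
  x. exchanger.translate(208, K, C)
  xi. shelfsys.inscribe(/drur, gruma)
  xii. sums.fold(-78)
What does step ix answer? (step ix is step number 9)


% shelfsys.relocate /hecre /sne
:: ok
% sums.shrink 31
:: -31
% exchanger.translate 71 MB KiB
:: 1109375/16
% exchanger.translate -41 K F
:: -53347/100
% exchanger.translate ANS B KiB
:: -53347/102400
% sums.bump ANS
:: -3227747/102400
% exchanger.translate ANS F K
:: 43842461/184320
% sums.over 65
:: -3227747/6656000
% sums.shrink -96
:: 635748253/6656000
% exchanger.translate 208 K C
:: -1303/20
% shelfsys.inscribe /drur gruma
:: created
% sums.fold -78
:: -1907244759/256000

Answer: 635748253/6656000


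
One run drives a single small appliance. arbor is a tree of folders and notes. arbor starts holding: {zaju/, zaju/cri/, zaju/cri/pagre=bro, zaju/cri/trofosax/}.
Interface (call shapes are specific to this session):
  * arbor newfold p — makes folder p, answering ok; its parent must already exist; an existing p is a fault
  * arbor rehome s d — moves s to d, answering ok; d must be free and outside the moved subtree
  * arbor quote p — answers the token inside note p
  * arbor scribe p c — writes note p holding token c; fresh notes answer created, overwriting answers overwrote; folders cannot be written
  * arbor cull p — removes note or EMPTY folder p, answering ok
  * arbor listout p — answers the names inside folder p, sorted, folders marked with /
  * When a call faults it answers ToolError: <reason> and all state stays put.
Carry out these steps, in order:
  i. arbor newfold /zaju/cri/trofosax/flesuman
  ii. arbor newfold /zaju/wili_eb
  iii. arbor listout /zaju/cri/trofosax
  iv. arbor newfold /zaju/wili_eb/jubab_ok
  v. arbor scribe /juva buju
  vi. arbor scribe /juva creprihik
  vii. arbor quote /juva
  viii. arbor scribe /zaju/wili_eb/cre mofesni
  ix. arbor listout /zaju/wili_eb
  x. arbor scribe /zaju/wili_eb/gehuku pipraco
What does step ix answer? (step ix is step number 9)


% arbor newfold(p=/zaju/cri/trofosax/flesuman) : ok
% arbor newfold(p=/zaju/wili_eb) : ok
% arbor listout(p=/zaju/cri/trofosax) : [flesuman/]
% arbor newfold(p=/zaju/wili_eb/jubab_ok) : ok
% arbor scribe(p=/juva, c=buju) : created
% arbor scribe(p=/juva, c=creprihik) : overwrote
% arbor quote(p=/juva) : creprihik
% arbor scribe(p=/zaju/wili_eb/cre, c=mofesni) : created
% arbor listout(p=/zaju/wili_eb) : [cre, jubab_ok/]
% arbor scribe(p=/zaju/wili_eb/gehuku, c=pipraco) : created

Answer: [cre, jubab_ok/]


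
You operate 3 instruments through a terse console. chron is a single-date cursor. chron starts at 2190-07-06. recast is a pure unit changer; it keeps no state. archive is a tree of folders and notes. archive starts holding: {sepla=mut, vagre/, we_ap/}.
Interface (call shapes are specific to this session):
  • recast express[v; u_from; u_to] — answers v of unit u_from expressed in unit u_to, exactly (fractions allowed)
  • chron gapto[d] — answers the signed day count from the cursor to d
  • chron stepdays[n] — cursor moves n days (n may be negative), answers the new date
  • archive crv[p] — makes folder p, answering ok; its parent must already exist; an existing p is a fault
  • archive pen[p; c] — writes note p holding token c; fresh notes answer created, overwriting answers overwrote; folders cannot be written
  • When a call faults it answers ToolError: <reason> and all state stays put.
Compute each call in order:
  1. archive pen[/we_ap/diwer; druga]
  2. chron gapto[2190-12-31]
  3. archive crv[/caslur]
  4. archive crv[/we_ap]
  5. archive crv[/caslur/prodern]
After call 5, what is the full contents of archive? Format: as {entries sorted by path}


Answer: {caslur/, caslur/prodern/, sepla=mut, vagre/, we_ap/, we_ap/diwer=druga}

Derivation:
Step: archive pen[/we_ap/diwer; druga]
Result: created
Step: chron gapto[2190-12-31]
Result: 178
Step: archive crv[/caslur]
Result: ok
Step: archive crv[/we_ap]
Result: ToolError: exists
Step: archive crv[/caslur/prodern]
Result: ok


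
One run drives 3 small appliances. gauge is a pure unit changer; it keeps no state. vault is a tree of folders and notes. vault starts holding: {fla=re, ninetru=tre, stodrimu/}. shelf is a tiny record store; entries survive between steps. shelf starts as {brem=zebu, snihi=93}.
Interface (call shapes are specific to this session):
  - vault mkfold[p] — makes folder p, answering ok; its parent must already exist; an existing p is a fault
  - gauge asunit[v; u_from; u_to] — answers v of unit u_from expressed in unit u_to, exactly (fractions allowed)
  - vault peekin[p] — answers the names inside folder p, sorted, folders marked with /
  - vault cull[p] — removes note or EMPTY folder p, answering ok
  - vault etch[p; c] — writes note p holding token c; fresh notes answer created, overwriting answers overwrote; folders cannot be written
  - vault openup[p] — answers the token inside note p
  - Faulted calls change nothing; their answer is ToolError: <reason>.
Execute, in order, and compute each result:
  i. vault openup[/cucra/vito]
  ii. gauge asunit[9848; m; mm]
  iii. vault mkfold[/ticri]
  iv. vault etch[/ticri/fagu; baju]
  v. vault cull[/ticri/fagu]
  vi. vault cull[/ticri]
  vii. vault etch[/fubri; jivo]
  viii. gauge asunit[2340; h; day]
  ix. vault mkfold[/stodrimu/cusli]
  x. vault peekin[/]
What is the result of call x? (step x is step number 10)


Answer: [fla, fubri, ninetru, stodrimu/]

Derivation:
Do: vault openup[p=/cucra/vito]
See: ToolError: not found
Do: gauge asunit[v=9848; u_from=m; u_to=mm]
See: 9848000
Do: vault mkfold[p=/ticri]
See: ok
Do: vault etch[p=/ticri/fagu; c=baju]
See: created
Do: vault cull[p=/ticri/fagu]
See: ok
Do: vault cull[p=/ticri]
See: ok
Do: vault etch[p=/fubri; c=jivo]
See: created
Do: gauge asunit[v=2340; u_from=h; u_to=day]
See: 195/2
Do: vault mkfold[p=/stodrimu/cusli]
See: ok
Do: vault peekin[p=/]
See: [fla, fubri, ninetru, stodrimu/]
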